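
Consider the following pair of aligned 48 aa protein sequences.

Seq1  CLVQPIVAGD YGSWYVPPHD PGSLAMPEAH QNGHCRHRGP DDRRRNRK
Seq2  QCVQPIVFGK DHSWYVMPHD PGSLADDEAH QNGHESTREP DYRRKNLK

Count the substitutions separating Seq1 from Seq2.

The sequences differ at positions 1 (C/Q), 2 (L/C), 8 (A/F), 10 (D/K), 11 (Y/D), 12 (G/H), 17 (P/M), 26 (M/D), 27 (P/D), 35 (C/E), 36 (R/S), 37 (H/T), 39 (G/E), 42 (D/Y), 45 (R/K), 47 (R/L).
That gives 16 mismatches out of 48 aligned sites, so the Hamming distance is 16.

16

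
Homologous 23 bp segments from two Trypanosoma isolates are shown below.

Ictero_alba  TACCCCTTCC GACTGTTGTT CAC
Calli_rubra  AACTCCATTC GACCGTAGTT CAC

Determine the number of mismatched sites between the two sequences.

6

Mismatches occur at site 1 (T/A), site 4 (C/T), site 7 (T/A), site 9 (C/T), site 14 (T/C), site 17 (T/A).
That gives 6 mismatches out of 23 aligned sites, so the Hamming distance is 6.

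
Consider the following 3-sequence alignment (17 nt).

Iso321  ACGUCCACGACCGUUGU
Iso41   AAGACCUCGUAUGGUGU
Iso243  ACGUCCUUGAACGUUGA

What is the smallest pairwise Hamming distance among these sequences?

4

Pairwise Hamming distances:
  Iso321 vs Iso41: 7
  Iso321 vs Iso243: 4
  Iso41 vs Iso243: 7
The smallest is 4, between Iso321 and Iso243.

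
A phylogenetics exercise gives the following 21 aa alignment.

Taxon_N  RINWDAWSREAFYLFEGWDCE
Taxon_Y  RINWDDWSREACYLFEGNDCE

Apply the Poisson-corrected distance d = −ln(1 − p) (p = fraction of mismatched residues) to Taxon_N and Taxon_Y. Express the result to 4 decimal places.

Mismatches occur at site 6 (A↔D), site 12 (F↔C), site 18 (W↔N).
p = 3/21 = 0.142857.
d = −ln(1 − 0.142857) = −ln(0.857143) = 0.1542.

0.1542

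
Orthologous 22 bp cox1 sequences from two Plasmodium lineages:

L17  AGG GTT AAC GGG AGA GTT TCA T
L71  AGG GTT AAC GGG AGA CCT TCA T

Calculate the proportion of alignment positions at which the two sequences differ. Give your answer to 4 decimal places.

Differing sites — 16:G/C; 17:T/C.
There are 2 differences over 22 sites, so p = 2/22 = 0.0909.

0.0909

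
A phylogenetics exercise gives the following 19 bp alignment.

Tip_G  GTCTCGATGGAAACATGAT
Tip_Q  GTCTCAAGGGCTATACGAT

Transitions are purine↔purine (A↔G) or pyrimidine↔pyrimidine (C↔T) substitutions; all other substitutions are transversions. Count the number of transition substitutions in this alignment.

3

The sequences differ at positions 6 (G/A, transition), 8 (T/G, transversion), 11 (A/C, transversion), 12 (A/T, transversion), 14 (C/T, transition), 16 (T/C, transition).
Of the 6 differences, 3 transitions and 3 transversions, so the answer is 3.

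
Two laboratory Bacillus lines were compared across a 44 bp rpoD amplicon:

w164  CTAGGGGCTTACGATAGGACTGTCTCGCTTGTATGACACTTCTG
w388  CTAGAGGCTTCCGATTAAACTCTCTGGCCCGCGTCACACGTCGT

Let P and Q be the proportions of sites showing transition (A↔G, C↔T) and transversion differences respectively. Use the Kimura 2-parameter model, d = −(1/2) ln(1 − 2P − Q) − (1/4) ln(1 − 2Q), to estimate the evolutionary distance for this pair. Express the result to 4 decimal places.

0.4596

The sequences differ at positions 5 (G/A, transition), 11 (A/C, transversion), 16 (A/T, transversion), 17 (G/A, transition), 18 (G/A, transition), 22 (G/C, transversion), 26 (C/G, transversion), 29 (T/C, transition), 30 (T/C, transition), 32 (T/C, transition), 33 (A/G, transition), 35 (G/C, transversion), 40 (T/G, transversion), 43 (T/G, transversion), 44 (G/T, transversion).
Of the 15 differences, 7 transitions and 8 transversions over 44 sites: P = 7/44 = 0.159091, Q = 8/44 = 0.181818.
d = −0.5·ln(0.500000) − 0.25·ln(0.636364) = −0.5·(-0.693147) − 0.25·(-0.451985) = 0.4596.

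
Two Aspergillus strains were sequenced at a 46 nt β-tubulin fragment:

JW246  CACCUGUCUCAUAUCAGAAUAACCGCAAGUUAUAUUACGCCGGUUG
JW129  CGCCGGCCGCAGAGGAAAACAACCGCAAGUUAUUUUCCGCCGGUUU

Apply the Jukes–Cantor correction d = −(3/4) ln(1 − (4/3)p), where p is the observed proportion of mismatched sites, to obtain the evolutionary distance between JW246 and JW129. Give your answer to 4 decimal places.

The sequences differ at positions 2 (A/G), 5 (U/G), 7 (U/C), 9 (U/G), 12 (U/G), 14 (U/G), 15 (C/G), 17 (G/A), 20 (U/C), 34 (A/U), 37 (A/C), 46 (G/U).
p = 12/46 = 0.260870.
d = −0.75 · ln(1 − (4/3)·0.260870) = −0.75 · ln(0.652173) = −0.75 · (-0.427445) = 0.3206.

0.3206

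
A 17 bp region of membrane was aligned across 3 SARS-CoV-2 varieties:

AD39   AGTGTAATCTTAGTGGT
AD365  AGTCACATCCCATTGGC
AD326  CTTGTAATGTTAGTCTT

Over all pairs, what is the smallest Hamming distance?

5

Pairwise Hamming distances:
  AD39 vs AD365: 7
  AD39 vs AD326: 5
  AD365 vs AD326: 12
The smallest is 5, between AD39 and AD326.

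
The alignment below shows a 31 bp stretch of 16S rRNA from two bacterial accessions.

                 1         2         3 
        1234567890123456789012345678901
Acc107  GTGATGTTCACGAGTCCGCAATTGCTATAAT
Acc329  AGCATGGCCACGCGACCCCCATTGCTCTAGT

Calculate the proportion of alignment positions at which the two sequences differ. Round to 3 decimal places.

0.355

Differing sites — 1:G/A; 2:T/G; 3:G/C; 7:T/G; 8:T/C; 13:A/C; 15:T/A; 18:G/C; 20:A/C; 27:A/C; 30:A/G.
There are 11 differences over 31 sites, so p = 11/31 = 0.355.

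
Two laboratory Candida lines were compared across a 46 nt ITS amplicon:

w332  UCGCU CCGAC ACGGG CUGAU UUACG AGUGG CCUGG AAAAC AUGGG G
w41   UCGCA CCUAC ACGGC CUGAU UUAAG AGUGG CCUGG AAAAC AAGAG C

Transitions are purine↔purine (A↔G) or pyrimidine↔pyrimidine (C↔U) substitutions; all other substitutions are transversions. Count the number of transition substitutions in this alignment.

Differing sites — 5:U/A (Tv); 8:G/U (Tv); 15:G/C (Tv); 24:C/A (Tv); 42:U/A (Tv); 44:G/A (Ti); 46:G/C (Tv).
Of the 7 differences, 1 transition and 6 transversions, so the answer is 1.

1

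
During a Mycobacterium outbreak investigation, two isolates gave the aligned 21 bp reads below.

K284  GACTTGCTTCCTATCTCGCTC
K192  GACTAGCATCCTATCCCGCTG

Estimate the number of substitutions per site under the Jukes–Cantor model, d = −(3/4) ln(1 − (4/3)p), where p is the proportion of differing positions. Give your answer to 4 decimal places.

Differing sites — 5:T/A; 8:T/A; 16:T/C; 21:C/G.
p = 4/21 = 0.190476.
d = −0.75 · ln(1 − (4/3)·0.190476) = −0.75 · ln(0.746032) = −0.75 · (-0.292987) = 0.2197.

0.2197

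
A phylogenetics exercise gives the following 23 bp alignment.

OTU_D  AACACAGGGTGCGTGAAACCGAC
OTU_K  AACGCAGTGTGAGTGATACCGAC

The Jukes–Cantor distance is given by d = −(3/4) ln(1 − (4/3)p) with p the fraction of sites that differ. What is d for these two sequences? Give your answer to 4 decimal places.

0.1979

Mismatches occur at site 4 (A/G), site 8 (G/T), site 12 (C/A), site 17 (A/T).
p = 4/23 = 0.173913.
d = −0.75 · ln(1 − (4/3)·0.173913) = −0.75 · ln(0.768116) = −0.75 · (-0.263815) = 0.1979.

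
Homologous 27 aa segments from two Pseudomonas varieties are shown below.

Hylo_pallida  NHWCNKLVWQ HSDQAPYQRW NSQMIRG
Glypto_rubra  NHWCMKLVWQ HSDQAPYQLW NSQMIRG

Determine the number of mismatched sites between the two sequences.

2

Mismatches occur at site 5 (N→M), site 19 (R→L).
That gives 2 mismatches out of 27 aligned sites, so the Hamming distance is 2.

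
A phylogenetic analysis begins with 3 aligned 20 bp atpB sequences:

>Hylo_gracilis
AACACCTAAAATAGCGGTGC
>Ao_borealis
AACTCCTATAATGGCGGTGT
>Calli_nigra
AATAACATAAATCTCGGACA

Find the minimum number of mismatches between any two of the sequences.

Pairwise Hamming distances:
  Hylo_gracilis vs Ao_borealis: 4
  Hylo_gracilis vs Calli_nigra: 9
  Ao_borealis vs Calli_nigra: 11
The smallest is 4, between Hylo_gracilis and Ao_borealis.

4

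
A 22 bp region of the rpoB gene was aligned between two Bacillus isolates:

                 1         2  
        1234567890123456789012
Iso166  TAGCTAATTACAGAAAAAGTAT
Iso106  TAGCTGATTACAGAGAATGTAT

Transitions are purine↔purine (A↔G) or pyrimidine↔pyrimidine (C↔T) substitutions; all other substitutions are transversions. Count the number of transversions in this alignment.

The sequences differ at positions 6 (A/G, transition), 15 (A/G, transition), 18 (A/T, transversion).
Of the 3 differences, 2 transitions and 1 transversion, so the answer is 1.

1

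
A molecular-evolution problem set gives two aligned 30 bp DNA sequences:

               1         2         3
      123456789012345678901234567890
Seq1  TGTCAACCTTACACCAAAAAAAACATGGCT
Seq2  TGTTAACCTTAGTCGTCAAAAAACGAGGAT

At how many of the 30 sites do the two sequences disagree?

The sequences differ at positions 4 (C/T), 12 (C/G), 13 (A/T), 15 (C/G), 16 (A/T), 17 (A/C), 25 (A/G), 26 (T/A), 29 (C/A).
That gives 9 mismatches out of 30 aligned sites, so the Hamming distance is 9.

9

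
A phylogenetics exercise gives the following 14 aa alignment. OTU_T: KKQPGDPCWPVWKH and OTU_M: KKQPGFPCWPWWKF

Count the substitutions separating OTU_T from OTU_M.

3

The sequences differ at positions 6 (D/F), 11 (V/W), 14 (H/F).
That gives 3 mismatches out of 14 aligned sites, so the Hamming distance is 3.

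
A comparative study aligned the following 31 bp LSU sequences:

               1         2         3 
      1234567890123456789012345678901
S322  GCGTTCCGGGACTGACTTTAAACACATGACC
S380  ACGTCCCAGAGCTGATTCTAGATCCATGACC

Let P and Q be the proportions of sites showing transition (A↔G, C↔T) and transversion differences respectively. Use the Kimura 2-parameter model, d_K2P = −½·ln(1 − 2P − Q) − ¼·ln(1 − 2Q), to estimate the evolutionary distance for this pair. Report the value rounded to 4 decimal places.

0.4912

Differing sites — 1:G/A (Ti); 5:T/C (Ti); 8:G/A (Ti); 10:G/A (Ti); 11:A/G (Ti); 16:C/T (Ti); 18:T/C (Ti); 21:A/G (Ti); 23:C/T (Ti); 24:A/C (Tv).
Of the 10 differences, 9 transitions and 1 transversion over 31 sites: P = 9/31 = 0.290323, Q = 1/31 = 0.032258.
d = −0.5·ln(0.387096) − 0.25·ln(0.935484) = −0.5·(-0.949083) − 0.25·(-0.066691) = 0.4912.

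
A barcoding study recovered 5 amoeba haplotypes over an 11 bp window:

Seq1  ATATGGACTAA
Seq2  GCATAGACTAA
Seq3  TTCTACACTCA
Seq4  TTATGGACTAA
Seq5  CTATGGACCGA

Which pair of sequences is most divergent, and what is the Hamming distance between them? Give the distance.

6

Pairwise Hamming distances:
  Seq1 vs Seq2: 3
  Seq1 vs Seq3: 5
  Seq1 vs Seq4: 1
  Seq1 vs Seq5: 3
  Seq2 vs Seq3: 5
  Seq2 vs Seq4: 3
  Seq2 vs Seq5: 5
  Seq3 vs Seq4: 4
  Seq3 vs Seq5: 6
  Seq4 vs Seq5: 3
The largest is 6, between Seq3 and Seq5.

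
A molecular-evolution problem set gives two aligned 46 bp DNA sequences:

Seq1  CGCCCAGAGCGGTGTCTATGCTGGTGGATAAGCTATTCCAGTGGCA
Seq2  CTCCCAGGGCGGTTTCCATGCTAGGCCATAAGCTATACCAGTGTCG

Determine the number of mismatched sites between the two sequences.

11

Mismatches occur at site 2 (G↔T), site 8 (A↔G), site 14 (G↔T), site 17 (T↔C), site 23 (G↔A), site 25 (T↔G), site 26 (G↔C), site 27 (G↔C), site 37 (T↔A), site 44 (G↔T), site 46 (A↔G).
That gives 11 mismatches out of 46 aligned sites, so the Hamming distance is 11.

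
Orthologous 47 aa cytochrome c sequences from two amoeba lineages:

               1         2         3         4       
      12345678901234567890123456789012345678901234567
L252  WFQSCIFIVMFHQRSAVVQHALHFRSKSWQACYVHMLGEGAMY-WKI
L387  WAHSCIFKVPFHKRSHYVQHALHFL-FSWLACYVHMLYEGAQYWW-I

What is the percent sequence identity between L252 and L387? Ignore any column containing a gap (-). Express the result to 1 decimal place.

Excluding the 3 gap columns leaves 44 comparable sites.
Differing sites — 2:F/A; 3:Q/H; 8:I/K; 10:M/P; 13:Q/K; 16:A/H; 17:V/Y; 25:R/L; 27:K/F; 30:Q/L; 38:G/Y; 42:M/Q.
32 of the 44 comparable sites match, so the percent identity is 32/44 × 100 = 72.7%.

72.7%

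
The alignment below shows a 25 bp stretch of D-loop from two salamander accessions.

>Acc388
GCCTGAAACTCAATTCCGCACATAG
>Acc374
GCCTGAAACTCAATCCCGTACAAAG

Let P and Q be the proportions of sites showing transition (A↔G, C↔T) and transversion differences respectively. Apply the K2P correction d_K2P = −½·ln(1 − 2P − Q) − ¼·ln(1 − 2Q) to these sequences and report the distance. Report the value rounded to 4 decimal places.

0.1324

Mismatches occur at site 15 (T→C, transition), site 19 (C→T, transition), site 23 (T→A, transversion).
Of the 3 differences, 2 transitions and 1 transversion over 25 sites: P = 2/25 = 0.080000, Q = 1/25 = 0.040000.
d = −0.5·ln(0.800000) − 0.25·ln(0.920000) = −0.5·(-0.223144) − 0.25·(-0.083382) = 0.1324.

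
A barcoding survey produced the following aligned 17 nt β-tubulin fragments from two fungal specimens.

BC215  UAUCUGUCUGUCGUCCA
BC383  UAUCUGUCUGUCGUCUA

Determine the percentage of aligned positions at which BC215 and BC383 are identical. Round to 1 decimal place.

A single mismatch occurs at site 16 (C↔U).
16 of the 17 sites match, so the percent identity is 16/17 × 100 = 94.1%.

94.1%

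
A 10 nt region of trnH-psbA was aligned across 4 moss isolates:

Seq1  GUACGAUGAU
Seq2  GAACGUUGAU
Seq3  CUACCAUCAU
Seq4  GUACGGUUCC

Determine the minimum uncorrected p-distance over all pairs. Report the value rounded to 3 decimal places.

0.200

Pairwise Hamming distances:
  Seq1 vs Seq2: 2
  Seq1 vs Seq3: 3
  Seq1 vs Seq4: 4
  Seq2 vs Seq3: 5
  Seq2 vs Seq4: 5
  Seq3 vs Seq4: 6
The smallest is 2 mismatches, between Seq1 and Seq2; p = 2/10 = 0.200.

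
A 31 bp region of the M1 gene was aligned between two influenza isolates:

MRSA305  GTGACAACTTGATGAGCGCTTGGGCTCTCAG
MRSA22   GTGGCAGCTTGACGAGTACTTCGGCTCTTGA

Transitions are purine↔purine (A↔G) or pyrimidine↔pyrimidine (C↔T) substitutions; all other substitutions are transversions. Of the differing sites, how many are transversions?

1

Differing sites — 4:A/G (Ti); 7:A/G (Ti); 13:T/C (Ti); 17:C/T (Ti); 18:G/A (Ti); 22:G/C (Tv); 29:C/T (Ti); 30:A/G (Ti); 31:G/A (Ti).
Of the 9 differences, 8 transitions and 1 transversion, so the answer is 1.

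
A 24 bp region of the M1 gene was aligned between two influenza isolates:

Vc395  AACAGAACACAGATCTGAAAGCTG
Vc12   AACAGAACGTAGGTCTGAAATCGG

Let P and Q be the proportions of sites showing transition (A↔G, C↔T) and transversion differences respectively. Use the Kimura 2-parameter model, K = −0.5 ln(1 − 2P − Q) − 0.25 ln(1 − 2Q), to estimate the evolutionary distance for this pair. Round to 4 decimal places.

0.2483

Mismatches occur at site 9 (A→G, transition), site 10 (C→T, transition), site 13 (A→G, transition), site 21 (G→T, transversion), site 23 (T→G, transversion).
Of the 5 differences, 3 transitions and 2 transversions over 24 sites: P = 3/24 = 0.125000, Q = 2/24 = 0.083333.
d = −0.5·ln(0.666667) − 0.25·ln(0.833334) = −0.5·(-0.405465) − 0.25·(-0.182321) = 0.2483.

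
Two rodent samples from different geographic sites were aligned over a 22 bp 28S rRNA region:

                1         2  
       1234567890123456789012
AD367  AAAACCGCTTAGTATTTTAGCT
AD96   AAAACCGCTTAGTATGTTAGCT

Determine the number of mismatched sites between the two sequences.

1

Differing sites — 16:T/G.
That gives 1 mismatch out of 22 aligned sites, so the Hamming distance is 1.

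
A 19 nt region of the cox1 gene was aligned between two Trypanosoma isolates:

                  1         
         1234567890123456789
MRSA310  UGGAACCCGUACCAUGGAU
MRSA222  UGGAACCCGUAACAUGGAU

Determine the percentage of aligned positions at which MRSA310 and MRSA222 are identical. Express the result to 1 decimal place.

The sequences differ at position 12 (C/A).
18 of the 19 sites match, so the percent identity is 18/19 × 100 = 94.7%.

94.7%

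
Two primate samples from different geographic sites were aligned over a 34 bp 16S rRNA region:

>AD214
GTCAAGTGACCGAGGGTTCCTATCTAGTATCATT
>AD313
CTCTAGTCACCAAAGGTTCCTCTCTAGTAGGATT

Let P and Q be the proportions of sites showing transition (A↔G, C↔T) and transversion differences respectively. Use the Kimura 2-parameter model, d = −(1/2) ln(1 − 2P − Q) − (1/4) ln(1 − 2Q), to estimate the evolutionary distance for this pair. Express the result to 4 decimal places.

0.2830

Differing sites — 1:G/C (Tv); 4:A/T (Tv); 8:G/C (Tv); 12:G/A (Ti); 14:G/A (Ti); 22:A/C (Tv); 30:T/G (Tv); 31:C/G (Tv).
Of the 8 differences, 2 transitions and 6 transversions over 34 sites: P = 2/34 = 0.058824, Q = 6/34 = 0.176471.
d = −0.5·ln(0.705881) − 0.25·ln(0.647058) = −0.5·(-0.348309) − 0.25·(-0.435319) = 0.2830.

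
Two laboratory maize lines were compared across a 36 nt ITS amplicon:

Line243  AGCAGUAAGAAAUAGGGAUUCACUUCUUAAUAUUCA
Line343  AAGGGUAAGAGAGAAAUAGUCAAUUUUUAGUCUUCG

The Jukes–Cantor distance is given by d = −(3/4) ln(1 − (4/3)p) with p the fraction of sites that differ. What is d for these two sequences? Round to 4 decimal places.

Differing sites — 2:G/A; 3:C/G; 4:A/G; 11:A/G; 13:U/G; 15:G/A; 16:G/A; 17:G/U; 19:U/G; 23:C/A; 26:C/U; 30:A/G; 32:A/C; 36:A/G.
p = 14/36 = 0.388889.
d = −0.75 · ln(1 − (4/3)·0.388889) = −0.75 · ln(0.481481) = −0.75 · (-0.730889) = 0.5482.

0.5482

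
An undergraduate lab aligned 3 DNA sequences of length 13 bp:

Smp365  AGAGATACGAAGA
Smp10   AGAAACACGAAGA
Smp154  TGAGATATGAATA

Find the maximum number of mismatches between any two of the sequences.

5

Pairwise Hamming distances:
  Smp365 vs Smp10: 2
  Smp365 vs Smp154: 3
  Smp10 vs Smp154: 5
The largest is 5, between Smp10 and Smp154.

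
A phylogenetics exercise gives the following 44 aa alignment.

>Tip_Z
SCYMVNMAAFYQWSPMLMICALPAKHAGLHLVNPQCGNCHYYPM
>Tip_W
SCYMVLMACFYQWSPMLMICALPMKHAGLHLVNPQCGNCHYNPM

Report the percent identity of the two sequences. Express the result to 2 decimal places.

Mismatches occur at site 6 (N/L), site 9 (A/C), site 24 (A/M), site 42 (Y/N).
40 of the 44 sites match, so the percent identity is 40/44 × 100 = 90.91%.

90.91%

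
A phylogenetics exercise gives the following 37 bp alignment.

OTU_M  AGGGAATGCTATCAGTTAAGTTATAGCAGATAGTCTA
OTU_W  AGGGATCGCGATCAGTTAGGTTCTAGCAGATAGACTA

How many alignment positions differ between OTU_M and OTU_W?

6

Mismatches occur at site 6 (A↔T), site 7 (T↔C), site 10 (T↔G), site 19 (A↔G), site 23 (A↔C), site 34 (T↔A).
That gives 6 mismatches out of 37 aligned sites, so the Hamming distance is 6.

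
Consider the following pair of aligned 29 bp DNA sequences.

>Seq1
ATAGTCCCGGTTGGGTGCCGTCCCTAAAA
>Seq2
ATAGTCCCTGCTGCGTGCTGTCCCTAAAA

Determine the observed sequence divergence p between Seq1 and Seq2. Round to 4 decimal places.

0.1379

Mismatches occur at site 9 (G→T), site 11 (T→C), site 14 (G→C), site 19 (C→T).
There are 4 differences over 29 sites, so p = 4/29 = 0.1379.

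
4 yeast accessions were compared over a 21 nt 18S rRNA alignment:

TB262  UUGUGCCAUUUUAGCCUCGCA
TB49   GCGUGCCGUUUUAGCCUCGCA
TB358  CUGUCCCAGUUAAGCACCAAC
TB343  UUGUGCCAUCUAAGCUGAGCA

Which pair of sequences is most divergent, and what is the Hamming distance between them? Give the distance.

11

Pairwise Hamming distances:
  TB262 vs TB49: 3
  TB262 vs TB358: 9
  TB262 vs TB343: 5
  TB49 vs TB358: 11
  TB49 vs TB343: 8
  TB358 vs TB343: 10
The largest is 11, between TB49 and TB358.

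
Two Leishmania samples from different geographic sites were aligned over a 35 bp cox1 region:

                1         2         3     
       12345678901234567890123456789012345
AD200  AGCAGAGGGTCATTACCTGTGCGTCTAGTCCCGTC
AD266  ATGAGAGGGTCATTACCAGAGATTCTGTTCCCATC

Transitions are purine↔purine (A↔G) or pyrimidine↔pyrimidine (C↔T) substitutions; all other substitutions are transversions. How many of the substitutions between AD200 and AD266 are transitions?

2

Mismatches occur at site 2 (G↔T, transversion), site 3 (C↔G, transversion), site 18 (T↔A, transversion), site 20 (T↔A, transversion), site 22 (C↔A, transversion), site 23 (G↔T, transversion), site 27 (A↔G, transition), site 28 (G↔T, transversion), site 33 (G↔A, transition).
Of the 9 differences, 2 transitions and 7 transversions, so the answer is 2.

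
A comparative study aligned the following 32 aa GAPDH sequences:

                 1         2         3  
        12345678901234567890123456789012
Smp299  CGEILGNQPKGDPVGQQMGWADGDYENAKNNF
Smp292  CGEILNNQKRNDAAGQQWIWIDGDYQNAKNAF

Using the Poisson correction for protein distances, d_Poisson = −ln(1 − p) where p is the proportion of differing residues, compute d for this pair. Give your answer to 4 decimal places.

Differing sites — 6:G/N; 9:P/K; 10:K/R; 11:G/N; 13:P/A; 14:V/A; 18:M/W; 19:G/I; 21:A/I; 26:E/Q; 31:N/A.
p = 11/32 = 0.343750.
d = −ln(1 − 0.343750) = −ln(0.656250) = 0.4212.

0.4212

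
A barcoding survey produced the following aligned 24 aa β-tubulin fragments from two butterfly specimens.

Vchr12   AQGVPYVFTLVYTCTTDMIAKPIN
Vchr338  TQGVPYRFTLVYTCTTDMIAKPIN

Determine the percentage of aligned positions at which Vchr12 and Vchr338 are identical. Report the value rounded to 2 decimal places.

Differing sites — 1:A/T; 7:V/R.
22 of the 24 sites match, so the percent identity is 22/24 × 100 = 91.67%.

91.67%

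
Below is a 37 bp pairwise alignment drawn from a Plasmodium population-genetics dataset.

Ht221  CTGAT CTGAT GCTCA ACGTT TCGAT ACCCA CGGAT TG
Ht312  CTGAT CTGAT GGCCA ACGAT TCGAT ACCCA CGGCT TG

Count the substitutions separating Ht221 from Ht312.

The sequences differ at positions 12 (C/G), 13 (T/C), 19 (T/A), 34 (A/C).
That gives 4 mismatches out of 37 aligned sites, so the Hamming distance is 4.

4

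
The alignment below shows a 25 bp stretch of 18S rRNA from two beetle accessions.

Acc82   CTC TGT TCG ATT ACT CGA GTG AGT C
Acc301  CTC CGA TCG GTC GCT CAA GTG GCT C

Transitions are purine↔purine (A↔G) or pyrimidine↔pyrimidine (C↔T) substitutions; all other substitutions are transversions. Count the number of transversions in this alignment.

2

Mismatches occur at site 4 (T/C, transition), site 6 (T/A, transversion), site 10 (A/G, transition), site 12 (T/C, transition), site 13 (A/G, transition), site 17 (G/A, transition), site 22 (A/G, transition), site 23 (G/C, transversion).
Of the 8 differences, 6 transitions and 2 transversions, so the answer is 2.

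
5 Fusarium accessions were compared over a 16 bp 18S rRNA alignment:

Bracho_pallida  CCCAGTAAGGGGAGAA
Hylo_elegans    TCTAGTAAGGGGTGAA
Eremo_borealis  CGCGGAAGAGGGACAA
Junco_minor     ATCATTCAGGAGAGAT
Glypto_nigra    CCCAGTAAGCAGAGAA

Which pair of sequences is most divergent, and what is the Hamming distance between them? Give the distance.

Pairwise Hamming distances:
  Bracho_pallida vs Hylo_elegans: 3
  Bracho_pallida vs Eremo_borealis: 6
  Bracho_pallida vs Junco_minor: 6
  Bracho_pallida vs Glypto_nigra: 2
  Hylo_elegans vs Eremo_borealis: 9
  Hylo_elegans vs Junco_minor: 8
  Hylo_elegans vs Glypto_nigra: 5
  Eremo_borealis vs Junco_minor: 11
  Eremo_borealis vs Glypto_nigra: 8
  Junco_minor vs Glypto_nigra: 6
The largest is 11, between Eremo_borealis and Junco_minor.

11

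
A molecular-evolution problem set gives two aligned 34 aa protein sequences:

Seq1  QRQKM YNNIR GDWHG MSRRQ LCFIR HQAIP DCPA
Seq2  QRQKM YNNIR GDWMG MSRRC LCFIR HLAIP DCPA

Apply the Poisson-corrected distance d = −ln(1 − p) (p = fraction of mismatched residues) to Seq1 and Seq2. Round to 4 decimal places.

0.0924

Differing sites — 14:H/M; 20:Q/C; 27:Q/L.
p = 3/34 = 0.088235.
d = −ln(1 − 0.088235) = −ln(0.911765) = 0.0924.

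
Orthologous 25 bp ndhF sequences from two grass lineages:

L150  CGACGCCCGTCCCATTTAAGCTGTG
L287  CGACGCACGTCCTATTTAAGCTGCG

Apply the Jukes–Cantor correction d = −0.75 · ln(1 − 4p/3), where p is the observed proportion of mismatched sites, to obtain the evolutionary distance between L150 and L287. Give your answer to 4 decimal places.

0.1308

Differing sites — 7:C/A; 13:C/T; 24:T/C.
p = 3/25 = 0.120000.
d = −0.75 · ln(1 − (4/3)·0.120000) = −0.75 · ln(0.840000) = −0.75 · (-0.174353) = 0.1308.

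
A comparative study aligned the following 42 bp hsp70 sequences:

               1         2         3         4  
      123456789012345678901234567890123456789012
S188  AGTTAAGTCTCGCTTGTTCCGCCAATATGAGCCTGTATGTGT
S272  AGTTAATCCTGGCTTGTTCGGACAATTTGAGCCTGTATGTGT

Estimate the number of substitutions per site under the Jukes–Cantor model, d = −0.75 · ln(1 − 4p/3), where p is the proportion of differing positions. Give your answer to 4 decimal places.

Differing sites — 7:G/T; 8:T/C; 11:C/G; 20:C/G; 22:C/A; 27:A/T.
p = 6/42 = 0.142857.
d = −0.75 · ln(1 − (4/3)·0.142857) = −0.75 · ln(0.809524) = −0.75 · (-0.211309) = 0.1585.

0.1585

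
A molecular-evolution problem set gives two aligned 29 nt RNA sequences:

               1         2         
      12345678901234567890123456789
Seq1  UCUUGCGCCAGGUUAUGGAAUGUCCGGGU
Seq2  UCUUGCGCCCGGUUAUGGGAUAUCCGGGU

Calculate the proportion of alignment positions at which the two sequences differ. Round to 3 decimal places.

Mismatches occur at site 10 (A→C), site 19 (A→G), site 22 (G→A).
There are 3 differences over 29 sites, so p = 3/29 = 0.103.

0.103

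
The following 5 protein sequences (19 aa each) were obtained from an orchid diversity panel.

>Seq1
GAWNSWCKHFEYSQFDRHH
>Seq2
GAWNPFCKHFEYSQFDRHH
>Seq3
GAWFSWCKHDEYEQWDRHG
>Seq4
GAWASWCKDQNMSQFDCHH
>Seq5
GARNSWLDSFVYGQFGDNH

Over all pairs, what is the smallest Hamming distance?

Pairwise Hamming distances:
  Seq1 vs Seq2: 2
  Seq1 vs Seq3: 5
  Seq1 vs Seq4: 6
  Seq1 vs Seq5: 9
  Seq2 vs Seq3: 7
  Seq2 vs Seq4: 8
  Seq2 vs Seq5: 11
  Seq3 vs Seq4: 9
  Seq3 vs Seq5: 13
  Seq4 vs Seq5: 12
The smallest is 2, between Seq1 and Seq2.

2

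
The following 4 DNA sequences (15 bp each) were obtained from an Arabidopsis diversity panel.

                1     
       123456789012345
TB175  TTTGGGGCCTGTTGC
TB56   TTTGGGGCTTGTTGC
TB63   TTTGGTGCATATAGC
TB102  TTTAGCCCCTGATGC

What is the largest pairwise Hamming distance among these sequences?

Pairwise Hamming distances:
  TB175 vs TB56: 1
  TB175 vs TB63: 4
  TB175 vs TB102: 4
  TB56 vs TB63: 4
  TB56 vs TB102: 5
  TB63 vs TB102: 7
The largest is 7, between TB63 and TB102.

7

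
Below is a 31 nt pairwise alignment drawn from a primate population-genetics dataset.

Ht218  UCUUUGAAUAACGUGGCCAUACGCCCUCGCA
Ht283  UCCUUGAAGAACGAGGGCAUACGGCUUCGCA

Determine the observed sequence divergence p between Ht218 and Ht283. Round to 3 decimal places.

0.194

The sequences differ at positions 3 (U/C), 9 (U/G), 14 (U/A), 17 (C/G), 24 (C/G), 26 (C/U).
There are 6 differences over 31 sites, so p = 6/31 = 0.194.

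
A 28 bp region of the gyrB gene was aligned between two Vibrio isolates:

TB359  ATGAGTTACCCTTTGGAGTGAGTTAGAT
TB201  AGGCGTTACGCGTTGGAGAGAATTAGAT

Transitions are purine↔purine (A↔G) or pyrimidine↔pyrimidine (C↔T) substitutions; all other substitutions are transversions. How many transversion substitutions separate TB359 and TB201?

5

Differing sites — 2:T/G (Tv); 4:A/C (Tv); 10:C/G (Tv); 12:T/G (Tv); 19:T/A (Tv); 22:G/A (Ti).
Of the 6 differences, 1 transition and 5 transversions, so the answer is 5.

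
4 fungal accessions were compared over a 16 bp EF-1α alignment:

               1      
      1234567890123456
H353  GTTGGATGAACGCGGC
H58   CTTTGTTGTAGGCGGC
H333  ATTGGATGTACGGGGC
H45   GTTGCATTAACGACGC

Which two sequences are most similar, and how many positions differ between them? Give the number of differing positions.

3

Pairwise Hamming distances:
  H353 vs H58: 5
  H353 vs H333: 3
  H353 vs H45: 4
  H58 vs H333: 5
  H58 vs H45: 9
  H333 vs H45: 6
The smallest is 3, between H353 and H333.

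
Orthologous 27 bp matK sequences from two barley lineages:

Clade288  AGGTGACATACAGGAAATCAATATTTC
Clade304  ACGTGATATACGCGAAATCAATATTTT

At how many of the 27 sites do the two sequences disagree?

5

Differing sites — 2:G/C; 7:C/T; 12:A/G; 13:G/C; 27:C/T.
That gives 5 mismatches out of 27 aligned sites, so the Hamming distance is 5.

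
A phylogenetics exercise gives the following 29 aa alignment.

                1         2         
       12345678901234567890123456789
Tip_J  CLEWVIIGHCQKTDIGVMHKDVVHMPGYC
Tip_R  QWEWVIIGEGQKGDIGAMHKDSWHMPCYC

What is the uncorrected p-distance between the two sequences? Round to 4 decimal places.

0.3103

Mismatches occur at site 1 (C/Q), site 2 (L/W), site 9 (H/E), site 10 (C/G), site 13 (T/G), site 17 (V/A), site 22 (V/S), site 23 (V/W), site 27 (G/C).
There are 9 differences over 29 sites, so p = 9/29 = 0.3103.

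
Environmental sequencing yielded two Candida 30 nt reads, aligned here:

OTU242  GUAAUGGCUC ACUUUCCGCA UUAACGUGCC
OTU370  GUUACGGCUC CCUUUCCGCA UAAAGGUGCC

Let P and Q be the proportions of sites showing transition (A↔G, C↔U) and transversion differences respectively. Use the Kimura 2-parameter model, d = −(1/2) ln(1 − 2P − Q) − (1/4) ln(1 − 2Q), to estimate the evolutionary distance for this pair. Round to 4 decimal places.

The sequences differ at positions 3 (A/U, transversion), 5 (U/C, transition), 11 (A/C, transversion), 22 (U/A, transversion), 25 (C/G, transversion).
Of the 5 differences, 1 transition and 4 transversions over 30 sites: P = 1/30 = 0.033333, Q = 4/30 = 0.133333.
d = −0.5·ln(0.800001) − 0.25·ln(0.733334) = −0.5·(-0.223142) − 0.25·(-0.310154) = 0.1891.

0.1891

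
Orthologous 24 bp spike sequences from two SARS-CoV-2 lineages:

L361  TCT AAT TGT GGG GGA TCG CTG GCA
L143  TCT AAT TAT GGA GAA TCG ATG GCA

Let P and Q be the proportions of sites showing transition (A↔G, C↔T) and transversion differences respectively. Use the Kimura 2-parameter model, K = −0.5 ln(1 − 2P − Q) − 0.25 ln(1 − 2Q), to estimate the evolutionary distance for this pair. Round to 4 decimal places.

0.1942

Differing sites — 8:G/A (Ti); 12:G/A (Ti); 14:G/A (Ti); 19:C/A (Tv).
Of the 4 differences, 3 transitions and 1 transversion over 24 sites: P = 3/24 = 0.125000, Q = 1/24 = 0.041667.
d = −0.5·ln(0.708333) − 0.25·ln(0.916666) = −0.5·(-0.344841) − 0.25·(-0.087012) = 0.1942.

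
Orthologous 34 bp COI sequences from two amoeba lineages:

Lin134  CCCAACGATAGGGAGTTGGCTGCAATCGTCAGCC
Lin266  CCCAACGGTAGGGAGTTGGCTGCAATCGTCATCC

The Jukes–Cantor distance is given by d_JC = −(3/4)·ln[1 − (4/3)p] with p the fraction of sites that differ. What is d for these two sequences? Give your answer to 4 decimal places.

Differing sites — 8:A/G; 32:G/T.
p = 2/34 = 0.058824.
d = −0.75 · ln(1 − (4/3)·0.058824) = −0.75 · ln(0.921568) = −0.75 · (-0.081679) = 0.0613.

0.0613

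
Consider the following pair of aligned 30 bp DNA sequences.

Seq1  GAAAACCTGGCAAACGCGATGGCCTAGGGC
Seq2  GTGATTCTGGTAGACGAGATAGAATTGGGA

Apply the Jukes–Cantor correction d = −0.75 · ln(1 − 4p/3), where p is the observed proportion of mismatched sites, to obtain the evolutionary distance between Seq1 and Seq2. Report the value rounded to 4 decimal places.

0.5716

Mismatches occur at site 2 (A↔T), site 3 (A↔G), site 5 (A↔T), site 6 (C↔T), site 11 (C↔T), site 13 (A↔G), site 17 (C↔A), site 21 (G↔A), site 23 (C↔A), site 24 (C↔A), site 26 (A↔T), site 30 (C↔A).
p = 12/30 = 0.400000.
d = −0.75 · ln(1 − (4/3)·0.400000) = −0.75 · ln(0.466667) = −0.75 · (-0.762139) = 0.5716.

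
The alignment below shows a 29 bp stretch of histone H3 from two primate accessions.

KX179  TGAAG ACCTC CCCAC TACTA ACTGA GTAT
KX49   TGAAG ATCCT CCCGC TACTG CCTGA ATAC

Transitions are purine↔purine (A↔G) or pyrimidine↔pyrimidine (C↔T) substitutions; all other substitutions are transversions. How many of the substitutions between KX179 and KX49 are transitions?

7

The sequences differ at positions 7 (C/T, transition), 9 (T/C, transition), 10 (C/T, transition), 14 (A/G, transition), 20 (A/G, transition), 21 (A/C, transversion), 26 (G/A, transition), 29 (T/C, transition).
Of the 8 differences, 7 transitions and 1 transversion, so the answer is 7.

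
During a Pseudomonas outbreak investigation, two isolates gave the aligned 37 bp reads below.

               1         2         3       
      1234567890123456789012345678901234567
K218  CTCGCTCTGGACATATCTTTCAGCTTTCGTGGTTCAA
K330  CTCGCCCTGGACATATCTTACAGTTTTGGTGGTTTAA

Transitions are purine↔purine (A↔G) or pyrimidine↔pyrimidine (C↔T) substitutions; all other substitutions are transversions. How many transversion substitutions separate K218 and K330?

2

The sequences differ at positions 6 (T/C, transition), 20 (T/A, transversion), 24 (C/T, transition), 28 (C/G, transversion), 35 (C/T, transition).
Of the 5 differences, 3 transitions and 2 transversions, so the answer is 2.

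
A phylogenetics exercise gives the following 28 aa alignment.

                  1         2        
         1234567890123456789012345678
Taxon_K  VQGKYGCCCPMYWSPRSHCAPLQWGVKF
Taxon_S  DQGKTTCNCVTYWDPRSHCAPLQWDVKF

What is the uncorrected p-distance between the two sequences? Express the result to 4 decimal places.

0.2857

Differing sites — 1:V/D; 5:Y/T; 6:G/T; 8:C/N; 10:P/V; 11:M/T; 14:S/D; 25:G/D.
There are 8 differences over 28 sites, so p = 8/28 = 0.2857.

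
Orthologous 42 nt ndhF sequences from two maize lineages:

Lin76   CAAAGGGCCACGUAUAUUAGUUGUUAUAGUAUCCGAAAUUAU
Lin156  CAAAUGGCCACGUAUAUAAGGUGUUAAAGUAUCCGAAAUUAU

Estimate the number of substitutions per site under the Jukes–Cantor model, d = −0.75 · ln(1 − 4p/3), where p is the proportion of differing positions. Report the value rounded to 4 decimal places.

Mismatches occur at site 5 (G/U), site 18 (U/A), site 21 (U/G), site 27 (U/A).
p = 4/42 = 0.095238.
d = −0.75 · ln(1 − (4/3)·0.095238) = −0.75 · ln(0.873016) = −0.75 · (-0.135801) = 0.1019.

0.1019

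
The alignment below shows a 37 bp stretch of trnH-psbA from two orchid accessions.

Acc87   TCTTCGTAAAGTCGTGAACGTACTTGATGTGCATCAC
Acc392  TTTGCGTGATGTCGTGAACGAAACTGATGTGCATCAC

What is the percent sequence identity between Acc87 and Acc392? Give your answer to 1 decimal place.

Mismatches occur at site 2 (C↔T), site 4 (T↔G), site 8 (A↔G), site 10 (A↔T), site 21 (T↔A), site 23 (C↔A), site 24 (T↔C).
30 of the 37 sites match, so the percent identity is 30/37 × 100 = 81.1%.

81.1%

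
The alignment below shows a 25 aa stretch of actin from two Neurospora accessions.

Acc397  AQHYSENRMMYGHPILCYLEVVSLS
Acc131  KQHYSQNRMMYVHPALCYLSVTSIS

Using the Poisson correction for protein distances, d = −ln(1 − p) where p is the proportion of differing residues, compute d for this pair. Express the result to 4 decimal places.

The sequences differ at positions 1 (A/K), 6 (E/Q), 12 (G/V), 15 (I/A), 20 (E/S), 22 (V/T), 24 (L/I).
p = 7/25 = 0.280000.
d = −ln(1 − 0.280000) = −ln(0.720000) = 0.3285.

0.3285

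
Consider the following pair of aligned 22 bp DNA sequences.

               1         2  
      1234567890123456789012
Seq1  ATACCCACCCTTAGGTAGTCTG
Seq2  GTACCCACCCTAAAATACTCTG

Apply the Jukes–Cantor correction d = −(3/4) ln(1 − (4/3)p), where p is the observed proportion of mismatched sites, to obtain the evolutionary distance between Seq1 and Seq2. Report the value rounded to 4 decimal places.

0.2708

The sequences differ at positions 1 (A/G), 12 (T/A), 14 (G/A), 15 (G/A), 18 (G/C).
p = 5/22 = 0.227273.
d = −0.75 · ln(1 − (4/3)·0.227273) = −0.75 · ln(0.696969) = −0.75 · (-0.361014) = 0.2708.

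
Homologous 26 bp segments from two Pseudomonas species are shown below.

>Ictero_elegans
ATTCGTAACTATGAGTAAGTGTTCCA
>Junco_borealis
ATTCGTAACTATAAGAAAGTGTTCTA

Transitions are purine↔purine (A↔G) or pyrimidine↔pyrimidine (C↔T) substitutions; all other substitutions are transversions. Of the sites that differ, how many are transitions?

2

The sequences differ at positions 13 (G/A, transition), 16 (T/A, transversion), 25 (C/T, transition).
Of the 3 differences, 2 transitions and 1 transversion, so the answer is 2.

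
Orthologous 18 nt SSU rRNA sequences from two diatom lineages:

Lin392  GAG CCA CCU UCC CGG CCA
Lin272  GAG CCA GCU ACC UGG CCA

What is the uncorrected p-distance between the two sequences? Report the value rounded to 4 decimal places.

0.1667

Differing sites — 7:C/G; 10:U/A; 13:C/U.
There are 3 differences over 18 sites, so p = 3/18 = 0.1667.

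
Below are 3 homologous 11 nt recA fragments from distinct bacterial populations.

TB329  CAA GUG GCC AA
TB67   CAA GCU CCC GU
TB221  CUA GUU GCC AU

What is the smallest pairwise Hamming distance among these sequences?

3

Pairwise Hamming distances:
  TB329 vs TB67: 5
  TB329 vs TB221: 3
  TB67 vs TB221: 4
The smallest is 3, between TB329 and TB221.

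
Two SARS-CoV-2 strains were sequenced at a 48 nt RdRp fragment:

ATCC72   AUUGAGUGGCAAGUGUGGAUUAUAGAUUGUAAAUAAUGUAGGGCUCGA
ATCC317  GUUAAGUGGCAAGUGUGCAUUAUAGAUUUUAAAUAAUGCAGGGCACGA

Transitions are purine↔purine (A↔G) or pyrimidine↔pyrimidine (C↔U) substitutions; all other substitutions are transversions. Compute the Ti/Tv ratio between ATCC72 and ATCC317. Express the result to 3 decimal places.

1.000

The sequences differ at positions 1 (A/G, transition), 4 (G/A, transition), 18 (G/C, transversion), 29 (G/U, transversion), 39 (U/C, transition), 45 (U/A, transversion).
Of the 6 differences, 3 transitions and 3 transversions, so Ti/Tv = 3/3 = 1.000.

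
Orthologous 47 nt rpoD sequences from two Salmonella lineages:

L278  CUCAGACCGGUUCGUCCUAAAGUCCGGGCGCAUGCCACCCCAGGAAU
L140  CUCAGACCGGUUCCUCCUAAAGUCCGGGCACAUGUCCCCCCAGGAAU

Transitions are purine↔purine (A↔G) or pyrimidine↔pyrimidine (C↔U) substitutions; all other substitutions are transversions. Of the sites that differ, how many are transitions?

The sequences differ at positions 14 (G/C, transversion), 30 (G/A, transition), 35 (C/U, transition), 37 (A/C, transversion).
Of the 4 differences, 2 transitions and 2 transversions, so the answer is 2.

2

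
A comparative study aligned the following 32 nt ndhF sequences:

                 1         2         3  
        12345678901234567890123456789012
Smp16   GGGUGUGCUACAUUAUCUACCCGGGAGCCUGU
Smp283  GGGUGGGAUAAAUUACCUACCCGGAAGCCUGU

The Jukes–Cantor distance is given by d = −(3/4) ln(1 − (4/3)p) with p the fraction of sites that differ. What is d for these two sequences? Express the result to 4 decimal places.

0.1752

The sequences differ at positions 6 (U/G), 8 (C/A), 11 (C/A), 16 (U/C), 25 (G/A).
p = 5/32 = 0.156250.
d = −0.75 · ln(1 − (4/3)·0.156250) = −0.75 · ln(0.791667) = −0.75 · (-0.233614) = 0.1752.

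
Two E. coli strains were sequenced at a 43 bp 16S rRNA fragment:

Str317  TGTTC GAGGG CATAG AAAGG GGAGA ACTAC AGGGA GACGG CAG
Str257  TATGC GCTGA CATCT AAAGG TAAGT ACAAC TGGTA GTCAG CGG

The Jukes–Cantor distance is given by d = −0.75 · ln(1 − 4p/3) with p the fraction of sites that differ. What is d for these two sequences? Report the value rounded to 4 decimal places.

0.5141

Mismatches occur at site 2 (G→A), site 4 (T→G), site 7 (A→C), site 8 (G→T), site 10 (G→A), site 14 (A→C), site 15 (G→T), site 21 (G→T), site 22 (G→A), site 25 (A→T), site 28 (T→A), site 31 (A→T), site 34 (G→T), site 37 (A→T), site 39 (G→A), site 42 (A→G).
p = 16/43 = 0.372093.
d = −0.75 · ln(1 − (4/3)·0.372093) = −0.75 · ln(0.503876) = −0.75 · (-0.685425) = 0.5141.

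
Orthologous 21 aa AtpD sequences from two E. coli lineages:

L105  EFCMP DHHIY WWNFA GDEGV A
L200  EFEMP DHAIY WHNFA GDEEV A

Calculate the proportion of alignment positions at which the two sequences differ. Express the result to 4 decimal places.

Differing sites — 3:C/E; 8:H/A; 12:W/H; 19:G/E.
There are 4 differences over 21 sites, so p = 4/21 = 0.1905.

0.1905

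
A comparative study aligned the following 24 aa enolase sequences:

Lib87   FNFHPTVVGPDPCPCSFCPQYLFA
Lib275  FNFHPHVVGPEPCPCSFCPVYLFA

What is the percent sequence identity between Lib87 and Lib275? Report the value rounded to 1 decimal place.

Mismatches occur at site 6 (T/H), site 11 (D/E), site 20 (Q/V).
21 of the 24 sites match, so the percent identity is 21/24 × 100 = 87.5%.

87.5%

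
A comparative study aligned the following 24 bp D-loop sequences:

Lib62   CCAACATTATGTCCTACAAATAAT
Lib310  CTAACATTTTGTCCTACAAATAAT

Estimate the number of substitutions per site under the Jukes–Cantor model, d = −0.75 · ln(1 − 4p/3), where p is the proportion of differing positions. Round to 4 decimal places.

0.0883

Mismatches occur at site 2 (C/T), site 9 (A/T).
p = 2/24 = 0.083333.
d = −0.75 · ln(1 − (4/3)·0.083333) = −0.75 · ln(0.888889) = −0.75 · (-0.117783) = 0.0883.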